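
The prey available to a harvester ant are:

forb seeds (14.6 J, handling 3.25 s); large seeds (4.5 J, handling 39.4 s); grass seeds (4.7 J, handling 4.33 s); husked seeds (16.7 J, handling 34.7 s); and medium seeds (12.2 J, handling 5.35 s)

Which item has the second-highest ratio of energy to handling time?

medium seeds

In descending order of E/h:
forb seeds: 14.6/3.25 = 4.49 J/s
medium seeds: 12.2/5.35 = 2.28 J/s
grass seeds: 4.7/4.33 = 1.09 J/s
husked seeds: 16.7/34.7 = 0.481 J/s
large seeds: 4.5/39.4 = 0.114 J/s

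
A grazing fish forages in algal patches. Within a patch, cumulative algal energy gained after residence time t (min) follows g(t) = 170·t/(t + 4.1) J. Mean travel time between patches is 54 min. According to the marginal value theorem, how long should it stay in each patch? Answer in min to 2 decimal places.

14.88 min

By the marginal value theorem, leave when the instantaneous gain rate g'(t) equals the habitat-wide average g(t)/(T + t).
g'(t) = 170·4.1/(t + 4.1)². Setting 170·4.1/(t+4.1)² = 170t/[(t+4.1)(54+t)] gives 4.1(54+t) = t(t+4.1), so t² = 4.1×54 = 221.4.
t* = √221.4 = 14.88 min.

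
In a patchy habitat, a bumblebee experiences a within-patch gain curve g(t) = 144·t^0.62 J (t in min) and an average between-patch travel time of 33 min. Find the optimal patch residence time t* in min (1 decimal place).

53.8 min

Optimal t* satisfies g'(t*) = g(t*)/(T + t*).
g'(t) = 0.62·144·t^-0.38. Setting 0.62·144·t^-0.38 = 144·t^0.62/(33+t) gives 0.62(33+t) = t, so 0.38·t = 0.62×33.
t* = 0.62×33/0.38 = 53.84 min.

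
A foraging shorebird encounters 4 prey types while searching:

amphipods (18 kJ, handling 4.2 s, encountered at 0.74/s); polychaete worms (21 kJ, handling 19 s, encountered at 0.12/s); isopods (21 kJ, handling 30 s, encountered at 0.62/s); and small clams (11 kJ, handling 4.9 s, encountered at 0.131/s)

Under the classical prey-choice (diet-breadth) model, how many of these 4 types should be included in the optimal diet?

Profitabilities (E/h, kJ/s): amphipods 4.29, small clams 2.24, polychaete worms 1.11, isopods 0.7. Add prey in this order while the next type's profitability exceeds the intake rate on those already taken.
Rate on top 1: 3.242. small clams: 2.24 < 3.242 → exclude; stop.
Optimal diet: amphipods — 1 of 4 types.

1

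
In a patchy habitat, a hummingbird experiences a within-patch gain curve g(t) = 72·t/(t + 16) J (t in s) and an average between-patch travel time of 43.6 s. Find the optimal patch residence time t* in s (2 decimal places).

By the marginal value theorem, leave when the instantaneous gain rate g'(t) equals the habitat-wide average g(t)/(T + t).
g'(t) = 72·16/(t + 16)². Setting 72·16/(t+16)² = 72t/[(t+16)(43.6+t)] gives 16(43.6+t) = t(t+16), so t² = 16×43.6 = 697.6.
t* = √697.6 = 26.41 s.

26.41 s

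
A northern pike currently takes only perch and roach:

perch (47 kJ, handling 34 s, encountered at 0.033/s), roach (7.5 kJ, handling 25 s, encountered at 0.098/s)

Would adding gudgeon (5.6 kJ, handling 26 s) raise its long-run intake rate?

Current rate: (0.033×47 + 0.098×7.5)/(1 + 0.033×34 + 0.098×25) = 0.5 kJ/s.
Profitability of gudgeon: 5.6/26 = 0.2154 kJ/s.
0.2154 < 0.5, so adding gudgeon would lower the average — exclude it.

No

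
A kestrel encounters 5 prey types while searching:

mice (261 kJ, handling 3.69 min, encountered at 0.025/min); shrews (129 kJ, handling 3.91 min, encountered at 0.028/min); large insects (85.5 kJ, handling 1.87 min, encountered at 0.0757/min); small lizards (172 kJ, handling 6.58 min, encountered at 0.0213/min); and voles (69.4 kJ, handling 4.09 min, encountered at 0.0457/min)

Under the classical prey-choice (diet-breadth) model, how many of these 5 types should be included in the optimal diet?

Rank by E/h (kJ/min): mice 70.7, large insects 45.7, shrews 33, small lizards 26.1, voles 17. Include each in turn until the next type's E/h falls below the running intake rate.
Rate on top 1: 5.974. large insects: 45.7 > 5.974 → include.
Rate on top 2: 10.53. shrews: 33 > 10.53 → include.
Rate on top 3: 12.36. small lizards: 26.1 > 12.36 → include.
Rate on top 4: 13.67. voles: 17 > 13.67 → include.
Optimal diet: mice, large insects, shrews, small lizards, voles — 5 of 5 types.

5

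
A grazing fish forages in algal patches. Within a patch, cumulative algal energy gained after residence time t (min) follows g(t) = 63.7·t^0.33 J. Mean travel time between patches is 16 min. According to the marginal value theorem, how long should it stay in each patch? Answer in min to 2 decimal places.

By the marginal value theorem, leave when the instantaneous gain rate g'(t) equals the habitat-wide average g(t)/(T + t).
g'(t) = 0.33·63.7·t^-0.67. Setting 0.33·63.7·t^-0.67 = 63.7·t^0.33/(16+t) gives 0.33(16+t) = t, so 0.67·t = 0.33×16.
t* = 0.33×16/0.67 = 7.881 min.

7.88 min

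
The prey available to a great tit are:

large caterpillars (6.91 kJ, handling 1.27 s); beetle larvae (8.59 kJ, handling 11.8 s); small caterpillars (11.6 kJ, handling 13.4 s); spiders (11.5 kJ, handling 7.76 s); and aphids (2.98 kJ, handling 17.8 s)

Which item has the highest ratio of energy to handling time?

large caterpillars

Profitability E/h (kJ/s): large caterpillars = 6.91/1.27 = 5.44, beetle larvae = 8.59/11.8 = 0.728, small caterpillars = 11.6/13.4 = 0.866, spiders = 11.5/7.76 = 1.48, aphids = 2.98/17.8 = 0.167.
Ranked: large caterpillars > spiders > small caterpillars > beetle larvae > aphids.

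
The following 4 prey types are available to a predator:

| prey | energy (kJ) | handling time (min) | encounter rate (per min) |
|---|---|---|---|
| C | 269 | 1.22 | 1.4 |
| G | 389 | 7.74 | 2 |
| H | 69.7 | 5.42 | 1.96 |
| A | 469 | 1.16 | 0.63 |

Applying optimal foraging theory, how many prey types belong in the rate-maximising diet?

2

Rank by E/h (kJ/min): A 404, C 220, G 50.3, H 12.9. Include each in turn until the next type's E/h falls below the running intake rate.
Rate on top 1: 170.7. C: 220 > 170.7 → include.
Rate on top 2: 195.4. G: 50.3 < 195.4 → exclude; stop.
Optimal diet: A, C — 2 of 4 types.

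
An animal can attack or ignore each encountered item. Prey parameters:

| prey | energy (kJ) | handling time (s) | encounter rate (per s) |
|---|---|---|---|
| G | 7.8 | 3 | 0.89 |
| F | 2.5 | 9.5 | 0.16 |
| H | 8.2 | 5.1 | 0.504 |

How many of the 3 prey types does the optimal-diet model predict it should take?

E/h in descending order: G 2.6, H 1.61, F 0.263 kJ/s. The optimal diet is the largest prefix of this list for which every included type satisfies E_i/h_i > R on the types above it.
Rate on top 1: 1.892. H: 1.61 < 1.892 → exclude; stop.
Optimal diet: G — 1 of 3 types.

1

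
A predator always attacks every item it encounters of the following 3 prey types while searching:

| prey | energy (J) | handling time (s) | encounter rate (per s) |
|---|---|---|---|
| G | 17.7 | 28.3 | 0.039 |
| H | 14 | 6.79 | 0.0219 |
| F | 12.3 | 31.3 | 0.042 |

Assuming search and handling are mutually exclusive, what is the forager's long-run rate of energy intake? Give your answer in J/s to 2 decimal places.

R = Σλ_iE_i / (1 + Σλ_ih_i)
Numerator: 0.039×17.7 + 0.0219×14 + 0.042×12.3 = 1.514
Denominator: 1 + 0.039×28.3 + 0.0219×6.79 + 0.042×31.3 = 3.567
R = 1.514/3.567 = 0.4243 J/s

0.42 J/s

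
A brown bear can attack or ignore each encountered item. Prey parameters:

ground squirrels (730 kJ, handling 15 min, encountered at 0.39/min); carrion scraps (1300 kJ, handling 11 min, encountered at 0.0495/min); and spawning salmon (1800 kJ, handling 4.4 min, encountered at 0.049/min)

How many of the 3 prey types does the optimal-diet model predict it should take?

Profitabilities (E/h, kJ/min): spawning salmon 409, carrion scraps 118, ground squirrels 48.7. Add prey in this order while the next type's profitability exceeds the intake rate on those already taken.
Rate on top 1: 72.56. carrion scraps: 118 > 72.56 → include.
Rate on top 2: 86.67. ground squirrels: 48.7 < 86.67 → exclude; stop.
Optimal diet: spawning salmon, carrion scraps — 2 of 3 types.

2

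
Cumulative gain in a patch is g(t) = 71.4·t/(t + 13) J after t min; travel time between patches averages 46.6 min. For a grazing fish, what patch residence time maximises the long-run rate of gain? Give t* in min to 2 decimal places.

Maximise g(t)/(T+t): set derivative to zero → g'(t)(T+t) = g(t).
g'(t) = 71.4·13/(t + 13)². Setting 71.4·13/(t+13)² = 71.4t/[(t+13)(46.6+t)] gives 13(46.6+t) = t(t+13), so t² = 13×46.6 = 605.8.
t* = √605.8 = 24.61 min.

24.61 min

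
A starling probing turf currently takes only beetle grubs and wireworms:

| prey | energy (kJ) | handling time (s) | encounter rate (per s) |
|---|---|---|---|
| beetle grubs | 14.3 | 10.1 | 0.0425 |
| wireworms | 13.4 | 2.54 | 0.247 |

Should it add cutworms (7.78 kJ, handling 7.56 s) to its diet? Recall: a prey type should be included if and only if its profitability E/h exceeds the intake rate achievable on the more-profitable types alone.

Current rate: (0.0425×14.3 + 0.247×13.4)/(1 + 0.0425×10.1 + 0.247×2.54) = 1.905 kJ/s.
cutworms: E/h = 7.78/7.56 = 1.029 kJ/s.
1.029 < 1.905, so adding cutworms would lower the average — exclude it.

No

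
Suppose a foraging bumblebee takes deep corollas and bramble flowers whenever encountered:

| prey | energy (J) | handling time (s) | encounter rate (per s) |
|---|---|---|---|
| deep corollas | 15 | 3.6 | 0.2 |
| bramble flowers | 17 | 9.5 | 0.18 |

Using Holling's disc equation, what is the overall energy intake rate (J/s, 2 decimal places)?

1.77 J/s

Energy encountered per unit search time: 0.2×15 + 0.18×17 = 6.06 J/s.
Handling time per unit search time: 0.2×3.6 + 0.18×9.5 = 2.43.
Rate = 6.06/(1 + 2.43) = 1.767 J/s.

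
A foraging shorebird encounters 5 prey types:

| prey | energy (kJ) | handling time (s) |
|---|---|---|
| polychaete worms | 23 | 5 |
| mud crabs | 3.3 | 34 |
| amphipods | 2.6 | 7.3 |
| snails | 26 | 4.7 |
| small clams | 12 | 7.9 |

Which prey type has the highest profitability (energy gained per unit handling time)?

snails

Profitability E/h (kJ/s): polychaete worms = 23/5 = 4.6, mud crabs = 3.3/34 = 0.0971, amphipods = 2.6/7.3 = 0.356, snails = 26/4.7 = 5.53, small clams = 12/7.9 = 1.52.
Ranked: snails > polychaete worms > small clams > amphipods > mud crabs.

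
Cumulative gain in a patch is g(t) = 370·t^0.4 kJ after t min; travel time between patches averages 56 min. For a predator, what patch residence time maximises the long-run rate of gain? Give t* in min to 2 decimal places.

Maximise g(t)/(T+t): set derivative to zero → g'(t)(T+t) = g(t).
g'(t) = 0.4·370·t^-0.6. Setting 0.4·370·t^-0.6 = 370·t^0.4/(56+t) gives 0.4(56+t) = t, so 0.60·t = 0.4×56.
t* = 0.4×56/0.60 = 37.33 min.

37.33 min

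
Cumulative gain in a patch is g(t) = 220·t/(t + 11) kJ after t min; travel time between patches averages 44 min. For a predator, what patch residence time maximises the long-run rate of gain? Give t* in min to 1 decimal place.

By the marginal value theorem, leave when the instantaneous gain rate g'(t) equals the habitat-wide average g(t)/(T + t).
g'(t) = 220·11/(t + 11)². Setting 220·11/(t+11)² = 220t/[(t+11)(44+t)] gives 11(44+t) = t(t+11), so t² = 11×44 = 484.
t* = √484 = 22 min.

22.0 min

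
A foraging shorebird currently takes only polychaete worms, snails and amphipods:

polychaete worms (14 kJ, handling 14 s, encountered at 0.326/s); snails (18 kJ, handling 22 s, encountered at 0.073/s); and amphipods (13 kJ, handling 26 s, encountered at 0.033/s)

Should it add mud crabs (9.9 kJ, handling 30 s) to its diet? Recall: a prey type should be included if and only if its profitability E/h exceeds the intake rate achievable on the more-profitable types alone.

Current rate: (0.326×14 + 0.073×18 + 0.033×13)/(1 + 0.326×14 + 0.073×22 + 0.033×26) = 0.7856 kJ/s.
mud crabs: E/h = 9.9/30 = 0.33 kJ/s.
0.33 < 0.7856, so adding mud crabs would lower the average — exclude it.

No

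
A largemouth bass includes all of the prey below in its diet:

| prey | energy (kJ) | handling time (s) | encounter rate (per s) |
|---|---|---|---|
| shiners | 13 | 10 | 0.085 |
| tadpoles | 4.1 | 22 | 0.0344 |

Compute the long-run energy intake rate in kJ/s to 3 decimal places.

Energy encountered per unit search time: 0.085×13 + 0.0344×4.1 = 1.246 kJ/s.
Handling time per unit search time: 0.085×10 + 0.0344×22 = 1.607.
Rate = 1.246/(1 + 1.607) = 0.478 kJ/s.

0.478 kJ/s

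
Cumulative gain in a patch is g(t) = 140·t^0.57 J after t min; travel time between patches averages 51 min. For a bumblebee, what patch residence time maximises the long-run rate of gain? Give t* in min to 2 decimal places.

67.60 min

By the marginal value theorem, leave when the instantaneous gain rate g'(t) equals the habitat-wide average g(t)/(T + t).
g'(t) = 0.57·140·t^-0.43. Setting 0.57·140·t^-0.43 = 140·t^0.57/(51+t) gives 0.57(51+t) = t, so 0.43·t = 0.57×51.
t* = 0.57×51/0.43 = 67.6 min.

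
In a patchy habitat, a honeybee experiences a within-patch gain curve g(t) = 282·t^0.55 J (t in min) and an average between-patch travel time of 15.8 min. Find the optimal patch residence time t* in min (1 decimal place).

19.3 min

By the marginal value theorem, leave when the instantaneous gain rate g'(t) equals the habitat-wide average g(t)/(T + t).
g'(t) = 0.55·282·t^-0.45. Setting 0.55·282·t^-0.45 = 282·t^0.55/(15.8+t) gives 0.55(15.8+t) = t, so 0.45·t = 0.55×15.8.
t* = 0.55×15.8/0.45 = 19.31 min.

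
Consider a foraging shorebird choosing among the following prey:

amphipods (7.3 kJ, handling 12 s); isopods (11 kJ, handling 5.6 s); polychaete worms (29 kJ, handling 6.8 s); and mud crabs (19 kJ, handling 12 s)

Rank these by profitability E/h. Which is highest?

polychaete worms

In descending order of E/h:
polychaete worms: 29/6.8 = 4.26 kJ/s
isopods: 11/5.6 = 1.96 kJ/s
mud crabs: 19/12 = 1.58 kJ/s
amphipods: 7.3/12 = 0.608 kJ/s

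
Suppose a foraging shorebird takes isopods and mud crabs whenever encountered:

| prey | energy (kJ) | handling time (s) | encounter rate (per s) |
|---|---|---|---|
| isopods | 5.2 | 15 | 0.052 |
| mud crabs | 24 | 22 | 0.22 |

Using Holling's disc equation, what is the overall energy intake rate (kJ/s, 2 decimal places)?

0.84 kJ/s

R = (0.052×5.2 + 0.22×24) / (1 + 0.052×15 + 0.22×22) = 5.55/6.62 = 0.8384 kJ/s.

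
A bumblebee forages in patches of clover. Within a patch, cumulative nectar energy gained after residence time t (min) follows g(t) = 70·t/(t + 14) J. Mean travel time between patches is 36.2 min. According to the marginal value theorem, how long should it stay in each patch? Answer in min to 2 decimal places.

22.51 min

Maximise g(t)/(T+t): set derivative to zero → g'(t)(T+t) = g(t).
g'(t) = 70·14/(t + 14)². Setting 70·14/(t+14)² = 70t/[(t+14)(36.2+t)] gives 14(36.2+t) = t(t+14), so t² = 14×36.2 = 506.8.
t* = √506.8 = 22.51 min.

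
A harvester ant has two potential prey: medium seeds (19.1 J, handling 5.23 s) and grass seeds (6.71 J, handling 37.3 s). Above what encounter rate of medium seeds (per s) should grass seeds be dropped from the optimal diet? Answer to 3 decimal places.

At the threshold, the rate on medium seeds alone equals the profitability of grass seeds: λ·19.1/(1 + λ·5.23) = 6.71/37.3 = 0.1799.
Rearranging, λ(19.1 − 0.1799×5.23) = 0.1799, so λ = 0.1799/18.16 = 0.009906 per s.

0.010 per s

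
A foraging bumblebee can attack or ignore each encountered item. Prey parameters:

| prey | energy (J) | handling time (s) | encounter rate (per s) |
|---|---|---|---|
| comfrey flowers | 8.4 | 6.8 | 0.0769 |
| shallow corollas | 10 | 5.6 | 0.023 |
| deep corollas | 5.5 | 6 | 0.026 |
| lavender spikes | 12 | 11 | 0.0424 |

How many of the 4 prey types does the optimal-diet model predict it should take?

4

E/h in descending order: shallow corollas 1.79, comfrey flowers 1.24, lavender spikes 1.09, deep corollas 0.917 J/s. The optimal diet is the largest prefix of this list for which every included type satisfies E_i/h_i > R on the types above it.
Rate on top 1: 0.2038. comfrey flowers: 1.24 > 0.2038 → include.
Rate on top 2: 0.5303. lavender spikes: 1.09 > 0.5303 → include.
Rate on top 3: 0.6538. deep corollas: 0.917 > 0.6538 → include.
Optimal diet: shallow corollas, comfrey flowers, lavender spikes, deep corollas — 4 of 4 types.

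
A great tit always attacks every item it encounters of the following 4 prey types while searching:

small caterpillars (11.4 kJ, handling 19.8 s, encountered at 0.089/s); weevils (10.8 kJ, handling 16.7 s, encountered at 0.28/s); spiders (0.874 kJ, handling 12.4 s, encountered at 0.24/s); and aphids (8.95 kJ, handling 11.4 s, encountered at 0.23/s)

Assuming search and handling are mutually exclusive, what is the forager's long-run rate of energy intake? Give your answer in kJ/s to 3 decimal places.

0.484 kJ/s

R = (0.089×11.4 + 0.28×10.8 + 0.24×0.874 + 0.23×8.95) / (1 + 0.089×19.8 + 0.28×16.7 + 0.24×12.4 + 0.23×11.4) = 6.307/13.04 = 0.4838 kJ/s.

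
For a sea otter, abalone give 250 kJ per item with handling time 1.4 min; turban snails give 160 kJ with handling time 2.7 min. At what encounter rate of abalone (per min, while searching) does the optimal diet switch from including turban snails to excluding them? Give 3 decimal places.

0.355 per min

Drop turban snails once their profitability E₂/h₂ falls below the rate achievable on abalone alone: E₂/h₂ = λE₁/(1 + λh₁).
Solve for λ: λE₁h₂ = E₂(1 + λh₁) → λ(E₁h₂ − E₂h₁) = E₂ → λ = E₂/(E₁h₂ − E₂h₁).
λ = 160/(250×2.7 − 160×1.4) = 160/451 = 0.3548 per min.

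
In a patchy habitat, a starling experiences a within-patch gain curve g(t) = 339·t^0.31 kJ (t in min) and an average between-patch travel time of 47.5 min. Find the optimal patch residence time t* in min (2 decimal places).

21.34 min

Optimal t* satisfies g'(t*) = g(t*)/(T + t*).
g'(t) = 0.31·339·t^-0.69. Setting 0.31·339·t^-0.69 = 339·t^0.31/(47.5+t) gives 0.31(47.5+t) = t, so 0.69·t = 0.31×47.5.
t* = 0.31×47.5/0.69 = 21.34 min.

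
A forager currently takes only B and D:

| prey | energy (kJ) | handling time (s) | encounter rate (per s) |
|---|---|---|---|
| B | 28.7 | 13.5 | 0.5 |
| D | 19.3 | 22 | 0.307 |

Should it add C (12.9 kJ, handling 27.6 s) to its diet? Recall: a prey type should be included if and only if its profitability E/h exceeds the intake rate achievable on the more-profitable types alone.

On B and D alone, R = ΣλE/(1+Σλh) = 20.28/14.5 = 1.398 kJ/s.
C: E/h = 12.9/27.6 = 0.4674 kJ/s.
0.4674 < 1.398, so adding C would lower the average — exclude it.

No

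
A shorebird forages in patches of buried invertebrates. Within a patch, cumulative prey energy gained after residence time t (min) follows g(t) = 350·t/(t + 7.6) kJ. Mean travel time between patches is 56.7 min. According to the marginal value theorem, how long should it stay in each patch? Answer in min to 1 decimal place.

20.8 min

Maximise g(t)/(T+t): set derivative to zero → g'(t)(T+t) = g(t).
g'(t) = 350·7.6/(t + 7.6)². Setting 350·7.6/(t+7.6)² = 350t/[(t+7.6)(56.7+t)] gives 7.6(56.7+t) = t(t+7.6), so t² = 7.6×56.7 = 430.9.
t* = √430.9 = 20.76 min.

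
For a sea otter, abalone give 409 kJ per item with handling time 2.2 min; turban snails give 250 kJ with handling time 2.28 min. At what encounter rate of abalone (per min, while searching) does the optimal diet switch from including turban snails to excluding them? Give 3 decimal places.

0.654 per min

The zero-one rule: include turban snails iff E₂/h₂ > λE₁/(1+λh₁). Equality gives the switch point.
λE₁h₂ = E₂ + λE₂h₁ ⇒ λ = E₂/(E₁h₂ − E₂h₁) = 250/(932.5 − 550) = 0.6536 per min.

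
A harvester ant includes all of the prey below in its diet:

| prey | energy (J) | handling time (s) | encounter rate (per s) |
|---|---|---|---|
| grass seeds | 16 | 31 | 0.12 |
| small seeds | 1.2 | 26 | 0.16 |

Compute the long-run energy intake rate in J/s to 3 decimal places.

0.238 J/s

Energy encountered per unit search time: 0.12×16 + 0.16×1.2 = 2.112 J/s.
Handling time per unit search time: 0.12×31 + 0.16×26 = 7.88.
Rate = 2.112/(1 + 7.88) = 0.2378 J/s.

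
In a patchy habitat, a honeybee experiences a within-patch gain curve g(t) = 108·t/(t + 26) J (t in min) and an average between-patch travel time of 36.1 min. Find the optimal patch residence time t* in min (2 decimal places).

30.64 min

Optimal t* satisfies g'(t*) = g(t*)/(T + t*).
g'(t) = 108·26/(t + 26)². Setting 108·26/(t+26)² = 108t/[(t+26)(36.1+t)] gives 26(36.1+t) = t(t+26), so t² = 26×36.1 = 938.6.
t* = √938.6 = 30.64 min.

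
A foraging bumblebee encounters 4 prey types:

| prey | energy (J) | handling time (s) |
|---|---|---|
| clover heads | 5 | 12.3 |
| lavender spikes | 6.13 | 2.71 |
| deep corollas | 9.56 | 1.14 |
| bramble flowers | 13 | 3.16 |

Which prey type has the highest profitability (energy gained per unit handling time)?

deep corollas

In descending order of E/h:
deep corollas: 9.56/1.14 = 8.39 J/s
bramble flowers: 13/3.16 = 4.11 J/s
lavender spikes: 6.13/2.71 = 2.26 J/s
clover heads: 5/12.3 = 0.407 J/s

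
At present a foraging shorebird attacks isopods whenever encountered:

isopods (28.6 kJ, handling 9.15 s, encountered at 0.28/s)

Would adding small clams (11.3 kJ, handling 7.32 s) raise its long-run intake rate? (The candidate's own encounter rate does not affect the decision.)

No

On isopods alone, R = ΣλE/(1+Σλh) = 8.008/3.562 = 2.248 kJ/s.
Profitability of small clams: 11.3/7.32 = 1.544 kJ/s.
Since 1.544 < R, time spent handling small clams is better spent searching.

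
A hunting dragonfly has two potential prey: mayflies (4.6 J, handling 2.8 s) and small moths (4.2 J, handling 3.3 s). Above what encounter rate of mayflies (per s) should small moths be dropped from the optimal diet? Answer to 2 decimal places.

The zero-one rule: include small moths iff E₂/h₂ > λE₁/(1+λh₁). Equality gives the switch point.
λE₁h₂ = E₂ + λE₂h₁ ⇒ λ = E₂/(E₁h₂ − E₂h₁) = 4.2/(15.18 − 11.76) = 1.228 per s.

1.23 per s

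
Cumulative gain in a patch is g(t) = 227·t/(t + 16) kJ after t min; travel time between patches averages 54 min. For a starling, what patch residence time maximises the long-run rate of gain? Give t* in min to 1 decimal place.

29.4 min

Optimal t* satisfies g'(t*) = g(t*)/(T + t*).
g'(t) = 227·16/(t + 16)². Setting 227·16/(t+16)² = 227t/[(t+16)(54+t)] gives 16(54+t) = t(t+16), so t² = 16×54 = 864.
t* = √864 = 29.39 min.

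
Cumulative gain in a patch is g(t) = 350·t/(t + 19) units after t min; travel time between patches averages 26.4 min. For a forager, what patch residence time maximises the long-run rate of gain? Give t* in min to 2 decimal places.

22.40 min

Maximise g(t)/(T+t): set derivative to zero → g'(t)(T+t) = g(t).
g'(t) = 350·19/(t + 19)². Setting 350·19/(t+19)² = 350t/[(t+19)(26.4+t)] gives 19(26.4+t) = t(t+19), so t² = 19×26.4 = 501.6.
t* = √501.6 = 22.4 min.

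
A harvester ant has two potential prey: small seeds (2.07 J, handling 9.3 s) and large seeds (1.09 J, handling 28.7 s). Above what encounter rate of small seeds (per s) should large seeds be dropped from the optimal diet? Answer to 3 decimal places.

0.022 per s

Drop large seeds once their profitability E₂/h₂ falls below the rate achievable on small seeds alone: E₂/h₂ = λE₁/(1 + λh₁).
Solve for λ: λE₁h₂ = E₂(1 + λh₁) → λ(E₁h₂ − E₂h₁) = E₂ → λ = E₂/(E₁h₂ − E₂h₁).
λ = 1.09/(2.07×28.7 − 1.09×9.3) = 1.09/49.27 = 0.02212 per s.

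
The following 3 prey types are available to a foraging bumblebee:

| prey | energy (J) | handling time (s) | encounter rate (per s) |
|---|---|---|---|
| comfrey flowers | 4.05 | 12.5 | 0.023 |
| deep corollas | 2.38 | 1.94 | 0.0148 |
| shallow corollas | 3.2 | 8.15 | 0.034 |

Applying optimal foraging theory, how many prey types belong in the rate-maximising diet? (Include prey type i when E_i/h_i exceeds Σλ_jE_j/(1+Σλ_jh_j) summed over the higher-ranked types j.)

Rank by E/h (J/s): deep corollas 1.23, shallow corollas 0.393, comfrey flowers 0.324. Include each in turn until the next type's E/h falls below the running intake rate.
Rate on top 1: 0.03424. shallow corollas: 0.393 > 0.03424 → include.
Rate on top 2: 0.1103. comfrey flowers: 0.324 > 0.1103 → include.
Optimal diet: deep corollas, shallow corollas, comfrey flowers — 3 of 3 types.

3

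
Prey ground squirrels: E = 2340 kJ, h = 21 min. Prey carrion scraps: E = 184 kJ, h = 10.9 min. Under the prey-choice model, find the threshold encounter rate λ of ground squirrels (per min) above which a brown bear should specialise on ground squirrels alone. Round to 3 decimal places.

0.009 per min

Drop carrion scraps once their profitability E₂/h₂ falls below the rate achievable on ground squirrels alone: E₂/h₂ = λE₁/(1 + λh₁).
Solve for λ: λE₁h₂ = E₂(1 + λh₁) → λ(E₁h₂ − E₂h₁) = E₂ → λ = E₂/(E₁h₂ − E₂h₁).
λ = 184/(2340×10.9 − 184×21) = 184/2.164e+04 = 0.008502 per min.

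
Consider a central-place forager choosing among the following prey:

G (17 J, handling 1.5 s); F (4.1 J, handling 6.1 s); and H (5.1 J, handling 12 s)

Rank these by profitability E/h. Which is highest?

G

In descending order of E/h:
G: 17/1.5 = 11.3 J/s
F: 4.1/6.1 = 0.672 J/s
H: 5.1/12 = 0.425 J/s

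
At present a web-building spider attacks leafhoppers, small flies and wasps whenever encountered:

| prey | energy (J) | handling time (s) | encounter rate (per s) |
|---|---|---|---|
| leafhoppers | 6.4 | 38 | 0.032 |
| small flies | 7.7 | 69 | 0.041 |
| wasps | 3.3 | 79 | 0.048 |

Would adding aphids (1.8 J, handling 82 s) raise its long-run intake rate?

No

Intake rate on the current diet: R = (0.032×6.4 + 0.041×7.7 + 0.048×3.3) / (1 + 0.032×38 + 0.041×69 + 0.048×79) = 0.6789/8.837 = 0.07682 J/s.
aphids: E/h = 1.8/82 = 0.02195 J/s.
0.02195 < 0.07682, so adding aphids would lower the average — exclude it.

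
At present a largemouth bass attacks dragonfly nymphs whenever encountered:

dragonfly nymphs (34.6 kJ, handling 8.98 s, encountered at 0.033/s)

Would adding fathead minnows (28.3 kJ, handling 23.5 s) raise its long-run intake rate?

Intake rate on the current diet: R = (0.033×34.6) / (1 + 0.033×8.98) = 1.142/1.296 = 0.8808 kJ/s.
Profitability of fathead minnows: 28.3/23.5 = 1.204 kJ/s.
1.204 > 0.8808, so adding fathead minnows raises the average — include it.

Yes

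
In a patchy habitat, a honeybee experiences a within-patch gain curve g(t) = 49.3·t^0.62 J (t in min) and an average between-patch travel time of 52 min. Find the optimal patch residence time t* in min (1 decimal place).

By the marginal value theorem, leave when the instantaneous gain rate g'(t) equals the habitat-wide average g(t)/(T + t).
g'(t) = 0.62·49.3·t^-0.38. Setting 0.62·49.3·t^-0.38 = 49.3·t^0.62/(52+t) gives 0.62(52+t) = t, so 0.38·t = 0.62×52.
t* = 0.62×52/0.38 = 84.84 min.

84.8 min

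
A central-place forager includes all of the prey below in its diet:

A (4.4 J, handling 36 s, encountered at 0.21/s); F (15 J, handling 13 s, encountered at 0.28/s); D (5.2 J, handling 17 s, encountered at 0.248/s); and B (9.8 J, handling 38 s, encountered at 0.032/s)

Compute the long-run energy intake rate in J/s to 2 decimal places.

R = (0.21×4.4 + 0.28×15 + 0.248×5.2 + 0.032×9.8) / (1 + 0.21×36 + 0.28×13 + 0.248×17 + 0.032×38) = 6.727/17.63 = 0.3815 J/s.

0.38 J/s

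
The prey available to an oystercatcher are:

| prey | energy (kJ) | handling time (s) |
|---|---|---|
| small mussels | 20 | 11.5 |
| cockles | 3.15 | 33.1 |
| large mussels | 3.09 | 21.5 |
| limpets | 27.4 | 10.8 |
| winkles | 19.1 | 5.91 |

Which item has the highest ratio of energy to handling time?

winkles

In descending order of E/h:
winkles: 19.1/5.91 = 3.23 kJ/s
limpets: 27.4/10.8 = 2.54 kJ/s
small mussels: 20/11.5 = 1.74 kJ/s
large mussels: 3.09/21.5 = 0.144 kJ/s
cockles: 3.15/33.1 = 0.0952 kJ/s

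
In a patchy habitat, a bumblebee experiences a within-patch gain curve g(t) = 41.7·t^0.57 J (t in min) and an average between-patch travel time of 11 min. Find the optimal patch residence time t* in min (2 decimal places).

Optimal t* satisfies g'(t*) = g(t*)/(T + t*).
g'(t) = 0.57·41.7·t^-0.43. Setting 0.57·41.7·t^-0.43 = 41.7·t^0.57/(11+t) gives 0.57(11+t) = t, so 0.43·t = 0.57×11.
t* = 0.57×11/0.43 = 14.58 min.

14.58 min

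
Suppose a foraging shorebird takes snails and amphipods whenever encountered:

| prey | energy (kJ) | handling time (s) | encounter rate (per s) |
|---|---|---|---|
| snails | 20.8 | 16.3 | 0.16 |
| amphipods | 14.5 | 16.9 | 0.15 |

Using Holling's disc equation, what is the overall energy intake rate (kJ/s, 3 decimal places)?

0.896 kJ/s

R = (0.16×20.8 + 0.15×14.5) / (1 + 0.16×16.3 + 0.15×16.9) = 5.503/6.143 = 0.8958 kJ/s.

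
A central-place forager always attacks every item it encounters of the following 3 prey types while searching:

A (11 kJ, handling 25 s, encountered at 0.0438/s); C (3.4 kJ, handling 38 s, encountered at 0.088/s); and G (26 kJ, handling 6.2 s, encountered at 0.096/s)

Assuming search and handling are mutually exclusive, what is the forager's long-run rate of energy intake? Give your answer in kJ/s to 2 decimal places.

Energy encountered per unit search time: 0.0438×11 + 0.088×3.4 + 0.096×26 = 3.277 kJ/s.
Handling time per unit search time: 0.0438×25 + 0.088×38 + 0.096×6.2 = 5.034.
Rate = 3.277/(1 + 5.034) = 0.5431 kJ/s.

0.54 kJ/s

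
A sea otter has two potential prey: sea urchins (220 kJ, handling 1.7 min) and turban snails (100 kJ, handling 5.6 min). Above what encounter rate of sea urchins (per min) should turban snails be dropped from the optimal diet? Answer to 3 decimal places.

0.094 per min

The zero-one rule: include turban snails iff E₂/h₂ > λE₁/(1+λh₁). Equality gives the switch point.
λE₁h₂ = E₂ + λE₂h₁ ⇒ λ = E₂/(E₁h₂ − E₂h₁) = 100/(1232 − 170) = 0.09416 per min.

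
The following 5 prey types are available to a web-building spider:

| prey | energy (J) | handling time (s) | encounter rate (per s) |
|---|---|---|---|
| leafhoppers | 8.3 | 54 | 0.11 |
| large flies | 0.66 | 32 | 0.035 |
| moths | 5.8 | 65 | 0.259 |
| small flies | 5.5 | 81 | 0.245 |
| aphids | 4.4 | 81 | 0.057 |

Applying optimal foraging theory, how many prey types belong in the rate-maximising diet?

E/h in descending order: leafhoppers 0.154, moths 0.0892, small flies 0.0679, aphids 0.0543, large flies 0.0206 J/s. The optimal diet is the largest prefix of this list for which every included type satisfies E_i/h_i > R on the types above it.
Rate on top 1: 0.1316. moths: 0.0892 < 0.1316 → exclude; stop.
Optimal diet: leafhoppers — 1 of 5 types.

1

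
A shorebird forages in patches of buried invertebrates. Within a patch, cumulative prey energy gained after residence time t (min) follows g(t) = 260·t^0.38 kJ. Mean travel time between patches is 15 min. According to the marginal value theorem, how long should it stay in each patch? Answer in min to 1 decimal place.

9.2 min

Optimal t* satisfies g'(t*) = g(t*)/(T + t*).
g'(t) = 0.38·260·t^-0.62. Setting 0.38·260·t^-0.62 = 260·t^0.38/(15+t) gives 0.38(15+t) = t, so 0.62·t = 0.38×15.
t* = 0.38×15/0.62 = 9.194 min.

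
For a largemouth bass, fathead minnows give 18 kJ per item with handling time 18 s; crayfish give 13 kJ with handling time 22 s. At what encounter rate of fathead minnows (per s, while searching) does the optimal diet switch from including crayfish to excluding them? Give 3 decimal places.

0.080 per s

Drop crayfish once their profitability E₂/h₂ falls below the rate achievable on fathead minnows alone: E₂/h₂ = λE₁/(1 + λh₁).
Solve for λ: λE₁h₂ = E₂(1 + λh₁) → λ(E₁h₂ − E₂h₁) = E₂ → λ = E₂/(E₁h₂ − E₂h₁).
λ = 13/(18×22 − 13×18) = 13/162 = 0.08025 per s.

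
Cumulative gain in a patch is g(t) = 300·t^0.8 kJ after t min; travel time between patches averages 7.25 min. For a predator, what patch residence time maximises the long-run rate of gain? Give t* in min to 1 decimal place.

29.0 min

Maximise g(t)/(T+t): set derivative to zero → g'(t)(T+t) = g(t).
g'(t) = 0.8·300·t^-0.2. Setting 0.8·300·t^-0.2 = 300·t^0.8/(7.25+t) gives 0.8(7.25+t) = t, so 0.20·t = 0.8×7.25.
t* = 0.8×7.25/0.20 = 29 min.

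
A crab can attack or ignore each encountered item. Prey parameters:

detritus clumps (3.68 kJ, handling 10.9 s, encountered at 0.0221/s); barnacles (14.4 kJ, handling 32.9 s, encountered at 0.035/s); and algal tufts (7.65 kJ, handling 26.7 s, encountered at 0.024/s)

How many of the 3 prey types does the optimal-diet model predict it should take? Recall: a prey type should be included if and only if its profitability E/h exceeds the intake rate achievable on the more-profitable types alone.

3

Rank by E/h (kJ/s): barnacles 0.438, detritus clumps 0.338, algal tufts 0.287. Include each in turn until the next type's E/h falls below the running intake rate.
Rate on top 1: 0.2343. detritus clumps: 0.338 > 0.2343 → include.
Rate on top 2: 0.2447. algal tufts: 0.287 > 0.2447 → include.
Optimal diet: barnacles, detritus clumps, algal tufts — 3 of 3 types.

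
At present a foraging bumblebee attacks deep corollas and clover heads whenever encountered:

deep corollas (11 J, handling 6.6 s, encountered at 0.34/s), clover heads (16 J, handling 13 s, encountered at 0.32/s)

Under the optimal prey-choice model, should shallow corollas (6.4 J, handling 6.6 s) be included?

No

Current rate: (0.34×11 + 0.32×16)/(1 + 0.34×6.6 + 0.32×13) = 1.197 J/s.
shallow corollas: E/h = 6.4/6.6 = 0.9697 J/s.
0.9697 < 1.197, so adding shallow corollas would lower the average — exclude it.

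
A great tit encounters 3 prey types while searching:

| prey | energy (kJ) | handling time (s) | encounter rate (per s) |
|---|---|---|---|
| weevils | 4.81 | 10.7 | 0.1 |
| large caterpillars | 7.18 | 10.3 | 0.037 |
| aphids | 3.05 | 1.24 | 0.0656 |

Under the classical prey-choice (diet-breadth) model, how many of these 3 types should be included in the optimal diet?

3

Profitabilities (E/h, kJ/s): aphids 2.46, large caterpillars 0.697, weevils 0.45. Add prey in this order while the next type's profitability exceeds the intake rate on those already taken.
Rate on top 1: 0.185. large caterpillars: 0.697 > 0.185 → include.
Rate on top 2: 0.3185. weevils: 0.45 > 0.3185 → include.
Optimal diet: aphids, large caterpillars, weevils — 3 of 3 types.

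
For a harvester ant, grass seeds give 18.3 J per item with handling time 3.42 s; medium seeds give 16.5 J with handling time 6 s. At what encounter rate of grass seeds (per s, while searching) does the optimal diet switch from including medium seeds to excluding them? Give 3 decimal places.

0.309 per s

At the threshold, the rate on grass seeds alone equals the profitability of medium seeds: λ·18.3/(1 + λ·3.42) = 16.5/6 = 2.75.
Rearranging, λ(18.3 − 2.75×3.42) = 2.75, so λ = 2.75/8.895 = 0.3092 per s.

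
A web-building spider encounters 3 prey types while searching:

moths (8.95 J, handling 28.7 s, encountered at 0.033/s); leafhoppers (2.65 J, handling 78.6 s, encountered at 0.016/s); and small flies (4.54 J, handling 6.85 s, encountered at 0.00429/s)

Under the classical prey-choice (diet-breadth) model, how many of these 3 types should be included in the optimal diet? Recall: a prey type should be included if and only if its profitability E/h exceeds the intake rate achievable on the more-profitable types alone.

2

Profitabilities (E/h, J/s): small flies 0.663, moths 0.312, leafhoppers 0.0337. Add prey in this order while the next type's profitability exceeds the intake rate on those already taken.
Rate on top 1: 0.01892. moths: 0.312 > 0.01892 → include.
Rate on top 2: 0.1593. leafhoppers: 0.0337 < 0.1593 → exclude; stop.
Optimal diet: small flies, moths — 2 of 3 types.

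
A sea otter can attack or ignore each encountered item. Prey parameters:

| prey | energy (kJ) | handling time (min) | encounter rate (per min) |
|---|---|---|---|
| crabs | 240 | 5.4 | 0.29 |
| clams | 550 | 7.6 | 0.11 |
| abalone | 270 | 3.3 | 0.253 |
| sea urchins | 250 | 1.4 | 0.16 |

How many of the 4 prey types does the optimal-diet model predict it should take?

Profitabilities (E/h, kJ/min): sea urchins 179, abalone 81.8, clams 72.4, crabs 44.4. Add prey in this order while the next type's profitability exceeds the intake rate on those already taken.
Rate on top 1: 32.68. abalone: 81.8 > 32.68 → include.
Rate on top 2: 52.61. clams: 72.4 > 52.61 → include.
Rate on top 3: 58.31. crabs: 44.4 < 58.31 → exclude; stop.
Optimal diet: sea urchins, abalone, clams — 3 of 4 types.

3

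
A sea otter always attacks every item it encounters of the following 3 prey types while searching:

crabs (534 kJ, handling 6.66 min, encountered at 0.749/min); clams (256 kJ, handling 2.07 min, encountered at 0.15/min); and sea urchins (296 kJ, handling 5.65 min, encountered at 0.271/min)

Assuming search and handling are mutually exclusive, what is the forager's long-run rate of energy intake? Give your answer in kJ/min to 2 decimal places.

66.23 kJ/min

R = Σλ_iE_i / (1 + Σλ_ih_i)
Numerator: 0.749×534 + 0.15×256 + 0.271×296 = 518.6
Denominator: 1 + 0.749×6.66 + 0.15×2.07 + 0.271×5.65 = 7.83
R = 518.6/7.83 = 66.23 kJ/min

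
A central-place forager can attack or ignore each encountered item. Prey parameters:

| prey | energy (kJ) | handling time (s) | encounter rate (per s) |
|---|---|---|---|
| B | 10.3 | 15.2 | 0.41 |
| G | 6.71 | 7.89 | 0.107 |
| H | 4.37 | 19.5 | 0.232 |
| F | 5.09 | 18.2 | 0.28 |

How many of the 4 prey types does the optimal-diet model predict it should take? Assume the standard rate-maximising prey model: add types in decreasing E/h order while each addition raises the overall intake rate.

2

E/h in descending order: G 0.85, B 0.678, F 0.28, H 0.224 kJ/s. The optimal diet is the largest prefix of this list for which every included type satisfies E_i/h_i > R on the types above it.
Rate on top 1: 0.3893. B: 0.678 > 0.3893 → include.
Rate on top 2: 0.6118. F: 0.28 < 0.6118 → exclude; stop.
Optimal diet: G, B — 2 of 4 types.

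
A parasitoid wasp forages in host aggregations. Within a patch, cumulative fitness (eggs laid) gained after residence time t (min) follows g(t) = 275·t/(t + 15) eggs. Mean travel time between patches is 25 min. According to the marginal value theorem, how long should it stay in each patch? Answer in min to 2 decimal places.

19.36 min

Optimal t* satisfies g'(t*) = g(t*)/(T + t*).
g'(t) = 275·15/(t + 15)². Setting 275·15/(t+15)² = 275t/[(t+15)(25+t)] gives 15(25+t) = t(t+15), so t² = 15×25 = 375.
t* = √375 = 19.36 min.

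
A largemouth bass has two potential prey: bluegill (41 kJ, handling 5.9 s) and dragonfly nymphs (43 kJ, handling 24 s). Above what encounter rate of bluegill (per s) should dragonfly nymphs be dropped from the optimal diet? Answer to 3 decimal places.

Drop dragonfly nymphs once their profitability E₂/h₂ falls below the rate achievable on bluegill alone: E₂/h₂ = λE₁/(1 + λh₁).
Solve for λ: λE₁h₂ = E₂(1 + λh₁) → λ(E₁h₂ − E₂h₁) = E₂ → λ = E₂/(E₁h₂ − E₂h₁).
λ = 43/(41×24 − 43×5.9) = 43/730.3 = 0.05888 per s.

0.059 per s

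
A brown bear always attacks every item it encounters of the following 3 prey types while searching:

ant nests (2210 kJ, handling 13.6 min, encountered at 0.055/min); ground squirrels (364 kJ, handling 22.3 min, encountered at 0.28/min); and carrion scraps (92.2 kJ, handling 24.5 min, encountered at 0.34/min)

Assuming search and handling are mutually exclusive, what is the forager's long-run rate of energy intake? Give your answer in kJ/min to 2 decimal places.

15.61 kJ/min

R = (0.055×2210 + 0.28×364 + 0.34×92.2) / (1 + 0.055×13.6 + 0.28×22.3 + 0.34×24.5) = 254.8/16.32 = 15.61 kJ/min.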